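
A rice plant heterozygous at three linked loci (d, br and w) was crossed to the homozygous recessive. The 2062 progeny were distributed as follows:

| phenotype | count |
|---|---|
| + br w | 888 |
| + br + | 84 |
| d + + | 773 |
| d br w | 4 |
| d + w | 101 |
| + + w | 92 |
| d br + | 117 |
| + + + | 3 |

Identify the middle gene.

d

The two most frequent reciprocal classes, d + + and + br w, are the parental types, so the F1 was d + + / + br w.
The two rarest classes, + + + and d br w, are the double crossovers. Comparing them with the parentals, only the d allele has switched, so d is the middle locus and the order is w – d – br.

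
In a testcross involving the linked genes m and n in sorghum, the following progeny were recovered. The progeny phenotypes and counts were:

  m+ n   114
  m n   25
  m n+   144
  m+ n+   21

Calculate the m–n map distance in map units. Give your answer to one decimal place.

The two most frequent classes, m+ n (114) and m n+ (144), are the parental types, so the F1 was m+ n / m n+.
The recombinant classes are m+ n+ and m n: 21 + 25 = 46.
Recombination frequency = 46/304 = 0.1513 ≈ 15.1%, i.e. 15.1 map units.

15.1 map units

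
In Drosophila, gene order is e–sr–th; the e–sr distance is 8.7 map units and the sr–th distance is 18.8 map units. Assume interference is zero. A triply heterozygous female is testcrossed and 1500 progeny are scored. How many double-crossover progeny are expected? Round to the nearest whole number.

25

Map distances give recombination frequencies of 0.087 and 0.188 for the two intervals.
With no interference, expected double-crossover frequency = 0.087 × 0.188 = 0.01636.
Expected number = 0.01636 × 1500 = 24.53 ≈ 25.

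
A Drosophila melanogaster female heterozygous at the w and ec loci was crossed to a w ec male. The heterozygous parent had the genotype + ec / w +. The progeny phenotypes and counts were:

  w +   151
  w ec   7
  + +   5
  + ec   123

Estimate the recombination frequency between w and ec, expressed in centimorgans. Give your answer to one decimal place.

The recombinant classes are + + and w ec: 5 + 7 = 12.
Recombination frequency = 12/286 = 0.0420 ≈ 4.2%, i.e. 4.2 centimorgans.

4.2 centimorgans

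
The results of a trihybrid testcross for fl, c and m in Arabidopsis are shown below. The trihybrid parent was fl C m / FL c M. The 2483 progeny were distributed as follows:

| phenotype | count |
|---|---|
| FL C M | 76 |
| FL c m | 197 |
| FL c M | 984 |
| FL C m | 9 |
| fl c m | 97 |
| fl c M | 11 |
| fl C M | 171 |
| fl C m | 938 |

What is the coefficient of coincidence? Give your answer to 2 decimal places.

The two rarest classes, FL C m and fl c M, are the double crossovers. Comparing them with the parentals, only the fl allele has switched, so fl is the middle locus and the order is m – fl – c.
m–fl: (368 + 20)/2483 = 0.1563; fl–c: (173 + 20)/2483 = 0.0777.
Expected DCO frequency = 0.1563 × 0.0777 ≈ 0.01214; observed = 20/2483 ≈ 0.00805.
Coefficient of coincidence = 0.00805/0.01214 ≈ 0.66.

0.66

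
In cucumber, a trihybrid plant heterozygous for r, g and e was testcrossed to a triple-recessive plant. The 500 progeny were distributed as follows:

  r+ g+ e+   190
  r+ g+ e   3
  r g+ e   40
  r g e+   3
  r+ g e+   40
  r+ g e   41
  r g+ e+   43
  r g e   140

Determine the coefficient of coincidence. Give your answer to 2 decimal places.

The two most frequent reciprocal classes, r+ g+ e+ and r g e, are the parental types, so the F1 was r+ g+ e+ / r g e.
The two rarest classes, r+ g+ e and r g e+, are the double crossovers. Comparing them with the parentals, only the e allele has switched, so e is the middle locus and the order is r – e – g.
r–e: (84 + 6)/500 = 0.1800; e–g: (80 + 6)/500 = 0.1720.
Expected DCO frequency = 0.1800 × 0.1720 ≈ 0.03096; observed = 6/500 ≈ 0.01200.
Coefficient of coincidence = 0.01200/0.03096 ≈ 0.39.

0.39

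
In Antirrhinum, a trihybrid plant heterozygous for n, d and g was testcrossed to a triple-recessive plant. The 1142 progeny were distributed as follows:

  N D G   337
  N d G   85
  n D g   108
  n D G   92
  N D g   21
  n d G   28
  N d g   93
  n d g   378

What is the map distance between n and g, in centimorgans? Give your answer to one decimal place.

20.5 centimorgans

The two most frequent reciprocal classes, n d g and N D G, are the parental types, so the F1 was n d g / N D G.
The two rarest classes, n d G and N D g, are the double crossovers. Comparing them with the parentals, only the g allele has switched, so g is the middle locus and the order is n – g – d.
Crossovers in the n–g interval produce the single-crossover classes N d g and n D G (93 + 92 = 185) plus the double crossovers (49).
RF(n–g) = (185 + 49) / 1142 = 234/1142 = 0.2049 → 20.5 centimorgans.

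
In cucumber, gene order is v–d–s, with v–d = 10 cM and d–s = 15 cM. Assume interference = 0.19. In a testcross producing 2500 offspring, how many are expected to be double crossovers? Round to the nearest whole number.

Map distances give recombination frequencies of 0.100 and 0.150 for the two intervals.
With interference 0.19 (so coincidence = 0.81), expected double-crossover frequency = 0.100 × 0.150 × 0.81 = 0.01215.
Expected number = 0.01215 × 2500 = 30.38 ≈ 30.

30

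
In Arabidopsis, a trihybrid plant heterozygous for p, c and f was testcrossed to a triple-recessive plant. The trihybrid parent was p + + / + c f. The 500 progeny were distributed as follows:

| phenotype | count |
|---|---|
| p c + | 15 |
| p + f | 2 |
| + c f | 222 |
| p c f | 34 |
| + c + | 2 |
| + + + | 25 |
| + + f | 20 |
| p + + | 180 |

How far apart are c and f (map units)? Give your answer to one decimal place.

The two rarest classes, p + f and + c +, are the double crossovers. Comparing them with the parentals, only the f allele has switched, so f is the middle locus and the order is c – f – p.
Crossovers in the c–f interval produce the single-crossover classes p c + and + + f (15 + 20 = 35) plus the double crossovers (4).
RF(c–f) = (35 + 4) / 500 = 39/500 = 0.0780 → 7.8 map units.

7.8 map units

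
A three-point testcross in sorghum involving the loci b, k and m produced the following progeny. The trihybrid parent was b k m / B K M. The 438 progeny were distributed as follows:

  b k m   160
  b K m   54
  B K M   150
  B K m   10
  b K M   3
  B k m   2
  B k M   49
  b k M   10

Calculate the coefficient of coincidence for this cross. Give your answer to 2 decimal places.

0.81

The two rarest classes, B k m and b K M, are the double crossovers. Comparing them with the parentals, only the b allele has switched, so b is the middle locus and the order is m – b – k.
m–b: (20 + 5)/438 = 0.0571; b–k: (103 + 5)/438 = 0.2466.
Expected DCO frequency = 0.0571 × 0.2466 ≈ 0.01408; observed = 5/438 ≈ 0.01142.
Coefficient of coincidence = 0.01142/0.01408 ≈ 0.81.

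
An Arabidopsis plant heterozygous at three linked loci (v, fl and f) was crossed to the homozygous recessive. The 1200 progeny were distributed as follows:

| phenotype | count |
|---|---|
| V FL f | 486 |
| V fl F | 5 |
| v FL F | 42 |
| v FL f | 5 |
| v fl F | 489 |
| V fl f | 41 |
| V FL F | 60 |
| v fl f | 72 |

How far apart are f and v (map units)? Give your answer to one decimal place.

11.8 map units

The two most frequent reciprocal classes, v fl F and V FL f, are the parental types, so the F1 was v fl F / V FL f.
The two rarest classes, V fl F and v FL f, are the double crossovers. Comparing them with the parentals, only the v allele has switched, so v is the middle locus and the order is f – v – fl.
Crossovers in the f–v interval produce the single-crossover classes v fl f and V FL F (72 + 60 = 132) plus the double crossovers (10).
RF(f–v) = (132 + 10) / 1200 = 142/1200 = 0.1183 → 11.8 map units.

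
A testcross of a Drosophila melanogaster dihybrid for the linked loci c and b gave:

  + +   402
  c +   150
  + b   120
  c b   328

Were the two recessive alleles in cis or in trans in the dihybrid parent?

cis

The two most frequent classes are + + (402) and c b (328); these are the parental (non-recombinant) types.
So the F1 carried + + on one chromosome and c b on the other — the recessive alleles are on the same chromosome (cis / coupling).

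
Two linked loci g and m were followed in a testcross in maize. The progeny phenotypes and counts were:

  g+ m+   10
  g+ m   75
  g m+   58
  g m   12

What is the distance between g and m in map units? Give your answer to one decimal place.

14.2 map units

The two most frequent classes, g+ m (75) and g m+ (58), are the parental types, so the F1 was g+ m / g m+.
The recombinant classes are g+ m+ and g m: 10 + 12 = 22.
Recombination frequency = 22/155 = 0.1419 ≈ 14.2%, i.e. 14.2 map units.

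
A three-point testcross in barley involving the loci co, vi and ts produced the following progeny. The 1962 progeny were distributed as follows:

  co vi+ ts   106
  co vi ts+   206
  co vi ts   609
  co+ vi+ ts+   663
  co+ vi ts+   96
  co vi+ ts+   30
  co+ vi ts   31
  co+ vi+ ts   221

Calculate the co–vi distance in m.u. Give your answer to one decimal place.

The two most frequent reciprocal classes, co vi ts and co+ vi+ ts+, are the parental types, so the F1 was co vi ts / co+ vi+ ts+.
The two rarest classes, co+ vi ts and co vi+ ts+, are the double crossovers. Comparing them with the parentals, only the co allele has switched, so co is the middle locus and the order is vi – co – ts.
Crossovers in the vi–co interval produce the single-crossover classes co vi+ ts and co+ vi ts+ (106 + 96 = 202) plus the double crossovers (61).
RF(vi–co) = (202 + 61) / 1962 = 263/1962 = 0.1340 → 13.4 m.u.

13.4 m.u.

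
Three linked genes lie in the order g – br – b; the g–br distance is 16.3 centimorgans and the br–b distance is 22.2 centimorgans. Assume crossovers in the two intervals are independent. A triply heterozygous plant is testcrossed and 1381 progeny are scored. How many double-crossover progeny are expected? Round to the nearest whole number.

50

Map distances give recombination frequencies of 0.163 and 0.222 for the two intervals.
With no interference, expected double-crossover frequency = 0.163 × 0.222 = 0.03619.
Expected number = 0.03619 × 1381 = 49.97 ≈ 50.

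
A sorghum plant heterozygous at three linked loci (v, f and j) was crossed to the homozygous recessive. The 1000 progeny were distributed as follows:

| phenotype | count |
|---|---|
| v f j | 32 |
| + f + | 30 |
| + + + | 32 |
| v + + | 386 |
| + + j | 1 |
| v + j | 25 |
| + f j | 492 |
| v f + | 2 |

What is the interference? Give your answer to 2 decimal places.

The two most frequent reciprocal classes, v + + and + f j, are the parental types, so the F1 was v + + / + f j.
The two rarest classes, v f + and + + j, are the double crossovers. Comparing them with the parentals, only the f allele has switched, so f is the middle locus and the order is v – f – j.
v–f: (64 + 3)/1000 = 0.0670; f–j: (55 + 3)/1000 = 0.0580.
Expected DCO frequency = 0.0670 × 0.0580 ≈ 0.00389; observed = 3/1000 ≈ 0.00300.
Coefficient of coincidence = 0.00300/0.00389 ≈ 0.77; interference = 1 − 0.77 = 0.23.

0.23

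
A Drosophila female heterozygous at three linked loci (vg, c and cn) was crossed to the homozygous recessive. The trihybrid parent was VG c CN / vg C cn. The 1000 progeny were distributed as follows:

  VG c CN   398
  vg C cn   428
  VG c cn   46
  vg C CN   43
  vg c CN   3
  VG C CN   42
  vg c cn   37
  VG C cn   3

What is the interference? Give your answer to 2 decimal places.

0.26

The two rarest classes, vg c CN and VG C cn, are the double crossovers. Comparing them with the parentals, only the vg allele has switched, so vg is the middle locus and the order is cn – vg – c.
cn–vg: (89 + 6)/1000 = 0.0950; vg–c: (79 + 6)/1000 = 0.0850.
Expected DCO frequency = 0.0950 × 0.0850 ≈ 0.00808; observed = 6/1000 ≈ 0.00600.
Coefficient of coincidence = 0.00600/0.00808 ≈ 0.74; interference = 1 − 0.74 = 0.26.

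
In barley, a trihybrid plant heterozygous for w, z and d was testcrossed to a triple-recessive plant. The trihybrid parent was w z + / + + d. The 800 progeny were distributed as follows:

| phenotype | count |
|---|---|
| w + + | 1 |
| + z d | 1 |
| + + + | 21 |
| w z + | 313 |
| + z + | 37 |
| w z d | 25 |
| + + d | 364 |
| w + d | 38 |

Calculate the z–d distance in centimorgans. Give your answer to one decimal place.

6.0 centimorgans

The two rarest classes, w + + and + z d, are the double crossovers. Comparing them with the parentals, only the z allele has switched, so z is the middle locus and the order is w – z – d.
Crossovers in the z–d interval produce the single-crossover classes w z d and + + + (25 + 21 = 46) plus the double crossovers (2).
RF(z–d) = (46 + 2) / 800 = 48/800 = 0.0600 → 6.0 centimorgans.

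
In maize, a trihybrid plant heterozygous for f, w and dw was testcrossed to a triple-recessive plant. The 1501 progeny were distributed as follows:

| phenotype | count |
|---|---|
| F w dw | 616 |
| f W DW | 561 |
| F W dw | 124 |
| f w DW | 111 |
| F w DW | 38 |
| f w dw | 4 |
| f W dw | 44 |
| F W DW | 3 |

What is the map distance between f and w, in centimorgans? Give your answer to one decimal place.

The two most frequent reciprocal classes, f W DW and F w dw, are the parental types, so the F1 was f W DW / F w dw.
The two rarest classes, F W DW and f w dw, are the double crossovers. Comparing them with the parentals, only the f allele has switched, so f is the middle locus and the order is w – f – dw.
Crossovers in the w–f interval produce the single-crossover classes f w DW and F W dw (111 + 124 = 235) plus the double crossovers (7).
RF(w–f) = (235 + 7) / 1501 = 242/1501 = 0.1612 → 16.1 centimorgans.

16.1 centimorgans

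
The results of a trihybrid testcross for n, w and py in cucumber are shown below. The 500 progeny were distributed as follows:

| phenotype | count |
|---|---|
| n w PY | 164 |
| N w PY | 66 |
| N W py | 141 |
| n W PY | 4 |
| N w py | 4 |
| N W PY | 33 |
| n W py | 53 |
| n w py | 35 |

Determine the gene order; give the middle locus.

w

The two most frequent reciprocal classes, N W py and n w PY, are the parental types, so the F1 was N W py / n w PY.
The two rarest classes, N w py and n W PY, are the double crossovers. Comparing them with the parentals, only the w allele has switched, so w is the middle locus and the order is n – w – py.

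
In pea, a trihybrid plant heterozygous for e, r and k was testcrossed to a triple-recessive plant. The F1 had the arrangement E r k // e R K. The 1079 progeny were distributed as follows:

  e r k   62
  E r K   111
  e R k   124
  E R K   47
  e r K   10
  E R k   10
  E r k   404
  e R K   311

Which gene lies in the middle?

The two rarest classes, E R k and e r K, are the double crossovers. Comparing them with the parentals, only the r allele has switched, so r is the middle locus and the order is k – r – e.

r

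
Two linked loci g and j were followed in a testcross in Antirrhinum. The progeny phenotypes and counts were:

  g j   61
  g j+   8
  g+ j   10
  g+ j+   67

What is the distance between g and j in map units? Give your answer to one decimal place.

The two most frequent classes, g+ j+ (67) and g j (61), are the parental types, so the F1 was g+ j+ / g j.
The recombinant classes are g+ j and g j+: 10 + 8 = 18.
Recombination frequency = 18/146 = 0.1233 ≈ 12.3%, i.e. 12.3 map units.

12.3 map units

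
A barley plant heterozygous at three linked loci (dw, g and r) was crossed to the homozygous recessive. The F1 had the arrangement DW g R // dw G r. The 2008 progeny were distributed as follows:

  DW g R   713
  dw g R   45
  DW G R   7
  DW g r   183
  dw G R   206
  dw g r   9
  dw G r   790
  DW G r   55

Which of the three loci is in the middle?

g

The two rarest classes, DW G R and dw g r, are the double crossovers. Comparing them with the parentals, only the g allele has switched, so g is the middle locus and the order is dw – g – r.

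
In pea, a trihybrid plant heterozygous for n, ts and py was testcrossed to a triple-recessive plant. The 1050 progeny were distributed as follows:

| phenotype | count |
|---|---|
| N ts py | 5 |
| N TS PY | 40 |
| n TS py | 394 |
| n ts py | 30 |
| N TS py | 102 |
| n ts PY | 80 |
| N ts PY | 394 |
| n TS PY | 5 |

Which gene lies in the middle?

py

The two most frequent reciprocal classes, N ts PY and n TS py, are the parental types, so the F1 was N ts PY / n TS py.
The two rarest classes, N ts py and n TS PY, are the double crossovers. Comparing them with the parentals, only the py allele has switched, so py is the middle locus and the order is n – py – ts.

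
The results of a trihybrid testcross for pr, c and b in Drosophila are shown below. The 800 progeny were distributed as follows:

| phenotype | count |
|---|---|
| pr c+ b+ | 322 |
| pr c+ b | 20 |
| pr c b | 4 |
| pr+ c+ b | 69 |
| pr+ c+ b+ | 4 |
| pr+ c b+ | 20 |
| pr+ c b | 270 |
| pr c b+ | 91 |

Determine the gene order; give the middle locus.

The two most frequent reciprocal classes, pr+ c b and pr c+ b+, are the parental types, so the F1 was pr+ c b / pr c+ b+.
The two rarest classes, pr c b and pr+ c+ b+, are the double crossovers. Comparing them with the parentals, only the pr allele has switched, so pr is the middle locus and the order is c – pr – b.

pr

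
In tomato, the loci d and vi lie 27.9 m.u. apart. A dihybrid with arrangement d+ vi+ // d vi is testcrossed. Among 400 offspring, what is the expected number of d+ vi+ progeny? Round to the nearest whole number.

A map distance of 27.9 m.u. corresponds to a recombination frequency of 0.279.
The F1 is d+ vi+ / d vi, so d+ vi+ is a parental gamete class with expected frequency (1 − r)/2 = 0.721/2 = 0.3605.
Expected number = 0.3605 × 400 = 144.20 ≈ 144.

144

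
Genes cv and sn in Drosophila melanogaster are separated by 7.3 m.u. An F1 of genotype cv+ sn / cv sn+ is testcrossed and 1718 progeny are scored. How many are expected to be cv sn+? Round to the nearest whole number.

A map distance of 7.3 m.u. corresponds to a recombination frequency of 0.073.
The F1 is cv+ sn / cv sn+, so cv sn+ is a parental gamete class with expected frequency (1 − r)/2 = 0.927/2 = 0.4635.
Expected number = 0.4635 × 1718 = 796.29 ≈ 796.

796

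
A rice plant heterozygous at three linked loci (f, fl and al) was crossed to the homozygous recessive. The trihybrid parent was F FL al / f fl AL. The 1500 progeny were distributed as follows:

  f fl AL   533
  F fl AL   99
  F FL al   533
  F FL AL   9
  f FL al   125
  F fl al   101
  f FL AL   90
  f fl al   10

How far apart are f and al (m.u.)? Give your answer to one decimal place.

The two rarest classes, F FL AL and f fl al, are the double crossovers. Comparing them with the parentals, only the al allele has switched, so al is the middle locus and the order is fl – al – f.
Crossovers in the al–f interval produce the single-crossover classes f FL al and F fl AL (125 + 99 = 224) plus the double crossovers (19).
RF(al–f) = (224 + 19) / 1500 = 243/1500 = 0.1620 → 16.2 m.u.

16.2 m.u.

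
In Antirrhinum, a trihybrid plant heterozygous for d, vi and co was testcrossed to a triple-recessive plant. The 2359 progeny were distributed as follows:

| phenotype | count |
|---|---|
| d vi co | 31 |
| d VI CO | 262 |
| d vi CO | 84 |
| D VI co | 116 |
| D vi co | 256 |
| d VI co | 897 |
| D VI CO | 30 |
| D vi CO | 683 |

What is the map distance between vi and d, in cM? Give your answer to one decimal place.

11.1 cM

The two most frequent reciprocal classes, d VI co and D vi CO, are the parental types, so the F1 was d VI co / D vi CO.
The two rarest classes, d vi co and D VI CO, are the double crossovers. Comparing them with the parentals, only the vi allele has switched, so vi is the middle locus and the order is co – vi – d.
Crossovers in the vi–d interval produce the single-crossover classes D VI co and d vi CO (116 + 84 = 200) plus the double crossovers (61).
RF(vi–d) = (200 + 61) / 2359 = 261/2359 = 0.1106 → 11.1 cM.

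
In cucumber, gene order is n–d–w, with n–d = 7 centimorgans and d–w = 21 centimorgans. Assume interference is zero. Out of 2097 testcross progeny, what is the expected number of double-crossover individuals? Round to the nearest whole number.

31

Map distances give recombination frequencies of 0.070 and 0.210 for the two intervals.
With no interference, expected double-crossover frequency = 0.070 × 0.210 = 0.01470.
Expected number = 0.01470 × 2097 = 30.83 ≈ 31.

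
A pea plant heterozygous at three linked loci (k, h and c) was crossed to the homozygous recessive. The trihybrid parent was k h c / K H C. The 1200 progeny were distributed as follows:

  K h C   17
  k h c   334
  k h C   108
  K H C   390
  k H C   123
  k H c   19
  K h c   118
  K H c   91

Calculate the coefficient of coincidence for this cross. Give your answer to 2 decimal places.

The two rarest classes, k H c and K h C, are the double crossovers. Comparing them with the parentals, only the h allele has switched, so h is the middle locus and the order is k – h – c.
k–h: (241 + 36)/1200 = 0.2308; h–c: (199 + 36)/1200 = 0.1958.
Expected DCO frequency = 0.2308 × 0.1958 ≈ 0.04519; observed = 36/1200 ≈ 0.03000.
Coefficient of coincidence = 0.03000/0.04519 ≈ 0.66.

0.66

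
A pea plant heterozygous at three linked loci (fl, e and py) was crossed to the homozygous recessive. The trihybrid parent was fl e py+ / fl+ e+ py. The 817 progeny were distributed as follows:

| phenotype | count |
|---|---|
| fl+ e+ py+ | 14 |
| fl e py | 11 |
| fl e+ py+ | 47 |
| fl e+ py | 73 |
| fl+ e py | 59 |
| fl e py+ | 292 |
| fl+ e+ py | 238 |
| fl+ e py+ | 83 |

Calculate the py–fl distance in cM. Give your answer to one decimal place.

22.2 cM

The two rarest classes, fl e py and fl+ e+ py+, are the double crossovers. Comparing them with the parentals, only the py allele has switched, so py is the middle locus and the order is fl – py – e.
Crossovers in the fl–py interval produce the single-crossover classes fl+ e py+ and fl e+ py (83 + 73 = 156) plus the double crossovers (25).
RF(fl–py) = (156 + 25) / 817 = 181/817 = 0.2215 → 22.2 cM.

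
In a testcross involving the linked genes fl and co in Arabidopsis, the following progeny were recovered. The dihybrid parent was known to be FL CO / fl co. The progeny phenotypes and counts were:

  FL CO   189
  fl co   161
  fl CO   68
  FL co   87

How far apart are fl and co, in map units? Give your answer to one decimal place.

30.7 map units

The recombinant classes are FL co and fl CO: 87 + 68 = 155.
Recombination frequency = 155/505 = 0.3069 ≈ 30.7%, i.e. 30.7 map units.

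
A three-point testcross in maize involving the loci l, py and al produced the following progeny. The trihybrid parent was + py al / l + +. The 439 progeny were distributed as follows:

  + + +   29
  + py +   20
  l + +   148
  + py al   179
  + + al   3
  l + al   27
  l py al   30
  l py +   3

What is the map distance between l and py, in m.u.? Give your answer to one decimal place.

14.8 m.u.

The two rarest classes, + + al and l py +, are the double crossovers. Comparing them with the parentals, only the py allele has switched, so py is the middle locus and the order is l – py – al.
Crossovers in the l–py interval produce the single-crossover classes l py al and + + + (30 + 29 = 59) plus the double crossovers (6).
RF(l–py) = (59 + 6) / 439 = 65/439 = 0.1481 → 14.8 m.u.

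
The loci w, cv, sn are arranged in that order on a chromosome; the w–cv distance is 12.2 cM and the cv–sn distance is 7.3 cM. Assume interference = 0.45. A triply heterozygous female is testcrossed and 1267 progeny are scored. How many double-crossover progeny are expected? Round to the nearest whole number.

Map distances give recombination frequencies of 0.122 and 0.073 for the two intervals.
With interference 0.45 (so coincidence = 0.55), expected double-crossover frequency = 0.122 × 0.073 × 0.55 = 0.00490.
Expected number = 0.00490 × 1267 = 6.21 ≈ 6.

6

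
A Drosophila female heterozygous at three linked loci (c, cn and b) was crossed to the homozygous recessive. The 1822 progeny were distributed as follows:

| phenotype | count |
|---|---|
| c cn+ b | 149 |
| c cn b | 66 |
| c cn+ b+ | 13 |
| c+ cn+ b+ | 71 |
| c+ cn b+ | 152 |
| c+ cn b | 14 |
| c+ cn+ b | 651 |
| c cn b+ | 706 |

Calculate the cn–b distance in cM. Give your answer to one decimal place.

The two most frequent reciprocal classes, c cn b+ and c+ cn+ b, are the parental types, so the F1 was c cn b+ / c+ cn+ b.
The two rarest classes, c cn+ b+ and c+ cn b, are the double crossovers. Comparing them with the parentals, only the cn allele has switched, so cn is the middle locus and the order is b – cn – c.
Crossovers in the b–cn interval produce the single-crossover classes c cn b and c+ cn+ b+ (66 + 71 = 137) plus the double crossovers (27).
RF(b–cn) = (137 + 27) / 1822 = 164/1822 = 0.0900 → 9.0 cM.

9.0 cM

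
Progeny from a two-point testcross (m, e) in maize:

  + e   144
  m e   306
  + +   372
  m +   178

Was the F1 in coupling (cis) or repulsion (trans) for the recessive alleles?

cis

The two most frequent classes are + + (372) and m e (306); these are the parental (non-recombinant) types.
So the F1 carried + + on one chromosome and m e on the other — the recessive alleles are on the same chromosome (cis / coupling).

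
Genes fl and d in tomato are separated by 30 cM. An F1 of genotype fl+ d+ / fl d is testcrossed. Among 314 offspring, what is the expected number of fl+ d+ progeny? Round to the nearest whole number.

A map distance of 30 cM corresponds to a recombination frequency of 0.300.
The F1 is fl+ d+ / fl d, so fl+ d+ is a parental gamete class with expected frequency (1 − r)/2 = 0.700/2 = 0.3500.
Expected number = 0.3500 × 314 = 109.90 ≈ 110.

110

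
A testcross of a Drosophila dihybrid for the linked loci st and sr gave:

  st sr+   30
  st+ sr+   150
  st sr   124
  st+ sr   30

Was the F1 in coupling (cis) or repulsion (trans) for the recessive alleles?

The two most frequent classes are st+ sr+ (150) and st sr (124); these are the parental (non-recombinant) types.
So the F1 carried st+ sr+ on one chromosome and st sr on the other — the recessive alleles are on the same chromosome (cis / coupling).

cis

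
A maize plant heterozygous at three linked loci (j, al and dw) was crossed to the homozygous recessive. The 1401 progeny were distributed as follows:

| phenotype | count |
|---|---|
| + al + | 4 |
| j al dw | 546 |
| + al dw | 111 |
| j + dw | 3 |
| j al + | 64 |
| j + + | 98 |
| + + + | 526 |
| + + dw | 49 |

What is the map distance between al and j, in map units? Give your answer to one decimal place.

15.4 map units

The two most frequent reciprocal classes, j al dw and + + +, are the parental types, so the F1 was j al dw / + + +.
The two rarest classes, j + dw and + al +, are the double crossovers. Comparing them with the parentals, only the al allele has switched, so al is the middle locus and the order is dw – al – j.
Crossovers in the al–j interval produce the single-crossover classes + al dw and j + + (111 + 98 = 209) plus the double crossovers (7).
RF(al–j) = (209 + 7) / 1401 = 216/1401 = 0.1542 → 15.4 map units.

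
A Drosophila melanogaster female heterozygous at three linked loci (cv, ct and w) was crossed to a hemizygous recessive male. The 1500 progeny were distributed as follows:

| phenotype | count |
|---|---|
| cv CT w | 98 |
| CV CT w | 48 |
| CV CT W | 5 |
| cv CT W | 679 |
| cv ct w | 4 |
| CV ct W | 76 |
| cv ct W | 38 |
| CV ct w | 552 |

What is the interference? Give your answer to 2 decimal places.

The two most frequent reciprocal classes, CV ct w and cv CT W, are the parental types, so the F1 was CV ct w / cv CT W.
The two rarest classes, cv ct w and CV CT W, are the double crossovers. Comparing them with the parentals, only the cv allele has switched, so cv is the middle locus and the order is w – cv – ct.
w–cv: (174 + 9)/1500 = 0.1220; cv–ct: (86 + 9)/1500 = 0.0633.
Expected DCO frequency = 0.1220 × 0.0633 ≈ 0.00772; observed = 9/1500 ≈ 0.00600.
Coefficient of coincidence = 0.00600/0.00772 ≈ 0.78; interference = 1 − 0.78 = 0.22.

0.22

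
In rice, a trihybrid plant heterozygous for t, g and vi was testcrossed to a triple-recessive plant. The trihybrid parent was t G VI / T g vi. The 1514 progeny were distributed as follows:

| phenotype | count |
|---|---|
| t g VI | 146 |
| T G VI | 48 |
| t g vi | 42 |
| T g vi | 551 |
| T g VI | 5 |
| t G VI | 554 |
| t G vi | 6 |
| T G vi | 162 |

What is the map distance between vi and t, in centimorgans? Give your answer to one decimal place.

The two rarest classes, t G vi and T g VI, are the double crossovers. Comparing them with the parentals, only the vi allele has switched, so vi is the middle locus and the order is g – vi – t.
Crossovers in the vi–t interval produce the single-crossover classes T G VI and t g vi (48 + 42 = 90) plus the double crossovers (11).
RF(vi–t) = (90 + 11) / 1514 = 101/1514 = 0.0667 → 6.7 centimorgans.

6.7 centimorgans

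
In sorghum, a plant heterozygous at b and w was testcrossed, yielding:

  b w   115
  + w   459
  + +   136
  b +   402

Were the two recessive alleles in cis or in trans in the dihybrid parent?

trans

The two most frequent classes are + w (459) and b + (402); these are the parental (non-recombinant) types.
So the F1 carried + w on one chromosome and b + on the other — the recessive alleles are on opposite chromosomes (trans / repulsion).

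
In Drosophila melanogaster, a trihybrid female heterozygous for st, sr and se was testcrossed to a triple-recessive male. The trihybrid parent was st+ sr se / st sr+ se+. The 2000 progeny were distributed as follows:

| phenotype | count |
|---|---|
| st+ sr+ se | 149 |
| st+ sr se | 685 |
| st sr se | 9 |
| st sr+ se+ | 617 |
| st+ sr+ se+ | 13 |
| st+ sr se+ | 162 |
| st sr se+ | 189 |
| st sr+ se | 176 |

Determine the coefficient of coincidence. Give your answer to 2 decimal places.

The two rarest classes, st sr se and st+ sr+ se+, are the double crossovers. Comparing them with the parentals, only the st allele has switched, so st is the middle locus and the order is se – st – sr.
se–st: (338 + 22)/2000 = 0.1800; st–sr: (338 + 22)/2000 = 0.1800.
Expected DCO frequency = 0.1800 × 0.1800 ≈ 0.03240; observed = 22/2000 ≈ 0.01100.
Coefficient of coincidence = 0.01100/0.03240 ≈ 0.34.

0.34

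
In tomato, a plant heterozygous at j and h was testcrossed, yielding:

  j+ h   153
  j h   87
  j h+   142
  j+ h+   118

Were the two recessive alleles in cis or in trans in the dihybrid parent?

The two most frequent classes are j+ h (153) and j h+ (142); these are the parental (non-recombinant) types.
So the F1 carried j+ h on one chromosome and j h+ on the other — the recessive alleles are on opposite chromosomes (trans / repulsion).

trans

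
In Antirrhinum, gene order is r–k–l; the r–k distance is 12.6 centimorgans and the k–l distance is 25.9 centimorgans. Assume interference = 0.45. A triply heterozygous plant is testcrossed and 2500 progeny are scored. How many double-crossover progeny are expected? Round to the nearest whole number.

Map distances give recombination frequencies of 0.126 and 0.259 for the two intervals.
With interference 0.45 (so coincidence = 0.55), expected double-crossover frequency = 0.126 × 0.259 × 0.55 = 0.01795.
Expected number = 0.01795 × 2500 = 44.87 ≈ 45.

45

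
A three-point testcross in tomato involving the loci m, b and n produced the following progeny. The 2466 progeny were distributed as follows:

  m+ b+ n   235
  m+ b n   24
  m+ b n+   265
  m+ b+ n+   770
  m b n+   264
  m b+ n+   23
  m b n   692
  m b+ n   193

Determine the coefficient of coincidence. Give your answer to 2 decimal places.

The two most frequent reciprocal classes, m+ b+ n+ and m b n, are the parental types, so the F1 was m+ b+ n+ / m b n.
The two rarest classes, m b+ n+ and m+ b n, are the double crossovers. Comparing them with the parentals, only the m allele has switched, so m is the middle locus and the order is b – m – n.
b–m: (458 + 47)/2466 = 0.2048; m–n: (499 + 47)/2466 = 0.2214.
Expected DCO frequency = 0.2048 × 0.2214 ≈ 0.04534; observed = 47/2466 ≈ 0.01906.
Coefficient of coincidence = 0.01906/0.04534 ≈ 0.42.

0.42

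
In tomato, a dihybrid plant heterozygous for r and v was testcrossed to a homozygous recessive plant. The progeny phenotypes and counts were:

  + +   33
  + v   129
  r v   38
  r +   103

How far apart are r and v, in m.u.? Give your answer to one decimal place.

23.4 m.u.

The two most frequent classes, + v (129) and r + (103), are the parental types, so the F1 was + v / r +.
The recombinant classes are + + and r v: 33 + 38 = 71.
Recombination frequency = 71/303 = 0.2343 ≈ 23.4%, i.e. 23.4 m.u.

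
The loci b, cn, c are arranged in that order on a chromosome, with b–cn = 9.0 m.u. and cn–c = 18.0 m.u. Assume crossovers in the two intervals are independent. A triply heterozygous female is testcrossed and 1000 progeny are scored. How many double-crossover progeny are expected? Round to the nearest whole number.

16

Map distances give recombination frequencies of 0.090 and 0.180 for the two intervals.
With no interference, expected double-crossover frequency = 0.090 × 0.180 = 0.01620.
Expected number = 0.01620 × 1000 = 16.20 ≈ 16.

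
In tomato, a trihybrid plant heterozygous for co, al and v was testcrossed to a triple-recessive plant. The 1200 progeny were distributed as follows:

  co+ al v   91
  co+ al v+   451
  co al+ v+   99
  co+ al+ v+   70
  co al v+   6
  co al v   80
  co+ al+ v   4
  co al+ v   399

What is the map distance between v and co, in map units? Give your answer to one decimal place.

The two most frequent reciprocal classes, co+ al v+ and co al+ v, are the parental types, so the F1 was co+ al v+ / co al+ v.
The two rarest classes, co al v+ and co+ al+ v, are the double crossovers. Comparing them with the parentals, only the co allele has switched, so co is the middle locus and the order is al – co – v.
Crossovers in the co–v interval produce the single-crossover classes co+ al v and co al+ v+ (91 + 99 = 190) plus the double crossovers (10).
RF(co–v) = (190 + 10) / 1200 = 200/1200 = 0.1667 → 16.7 map units.

16.7 map units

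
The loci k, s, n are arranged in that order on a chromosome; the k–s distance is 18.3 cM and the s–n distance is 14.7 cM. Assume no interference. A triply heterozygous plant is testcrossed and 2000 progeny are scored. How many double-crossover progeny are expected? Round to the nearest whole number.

54

Map distances give recombination frequencies of 0.183 and 0.147 for the two intervals.
With no interference, expected double-crossover frequency = 0.183 × 0.147 = 0.02690.
Expected number = 0.02690 × 2000 = 53.80 ≈ 54.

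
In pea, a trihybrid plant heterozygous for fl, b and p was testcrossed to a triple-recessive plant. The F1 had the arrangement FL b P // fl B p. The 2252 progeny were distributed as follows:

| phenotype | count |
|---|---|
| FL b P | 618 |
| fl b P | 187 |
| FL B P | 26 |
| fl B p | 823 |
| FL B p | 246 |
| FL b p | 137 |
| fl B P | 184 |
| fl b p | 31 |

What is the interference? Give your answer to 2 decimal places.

0.31

The two rarest classes, FL B P and fl b p, are the double crossovers. Comparing them with the parentals, only the b allele has switched, so b is the middle locus and the order is fl – b – p.
fl–b: (433 + 57)/2252 = 0.2176; b–p: (321 + 57)/2252 = 0.1679.
Expected DCO frequency = 0.2176 × 0.1679 ≈ 0.03654; observed = 57/2252 ≈ 0.02531.
Coefficient of coincidence = 0.02531/0.03654 ≈ 0.69; interference = 1 − 0.69 = 0.31.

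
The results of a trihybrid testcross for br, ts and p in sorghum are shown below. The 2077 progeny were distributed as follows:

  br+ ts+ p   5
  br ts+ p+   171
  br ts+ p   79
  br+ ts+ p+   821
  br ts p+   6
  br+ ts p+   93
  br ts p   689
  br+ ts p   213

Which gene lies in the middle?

p

The two most frequent reciprocal classes, br ts p and br+ ts+ p+, are the parental types, so the F1 was br ts p / br+ ts+ p+.
The two rarest classes, br ts p+ and br+ ts+ p, are the double crossovers. Comparing them with the parentals, only the p allele has switched, so p is the middle locus and the order is br – p – ts.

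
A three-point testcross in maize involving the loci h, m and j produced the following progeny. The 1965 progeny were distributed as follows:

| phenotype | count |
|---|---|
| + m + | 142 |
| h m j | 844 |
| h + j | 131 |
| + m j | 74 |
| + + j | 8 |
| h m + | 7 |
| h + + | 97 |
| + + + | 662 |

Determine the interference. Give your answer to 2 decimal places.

0.45

The two most frequent reciprocal classes, h m j and + + +, are the parental types, so the F1 was h m j / + + +.
The two rarest classes, h m + and + + j, are the double crossovers. Comparing them with the parentals, only the j allele has switched, so j is the middle locus and the order is m – j – h.
m–j: (273 + 15)/1965 = 0.1466; j–h: (171 + 15)/1965 = 0.0947.
Expected DCO frequency = 0.1466 × 0.0947 ≈ 0.01388; observed = 15/1965 ≈ 0.00763.
Coefficient of coincidence = 0.00763/0.01388 ≈ 0.55; interference = 1 − 0.55 = 0.45.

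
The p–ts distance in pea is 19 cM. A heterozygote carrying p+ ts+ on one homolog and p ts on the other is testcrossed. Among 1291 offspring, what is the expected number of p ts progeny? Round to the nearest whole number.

523

A map distance of 19 cM corresponds to a recombination frequency of 0.190.
The F1 is p+ ts+ / p ts, so p ts is a parental gamete class with expected frequency (1 − r)/2 = 0.810/2 = 0.4050.
Expected number = 0.4050 × 1291 = 522.86 ≈ 523.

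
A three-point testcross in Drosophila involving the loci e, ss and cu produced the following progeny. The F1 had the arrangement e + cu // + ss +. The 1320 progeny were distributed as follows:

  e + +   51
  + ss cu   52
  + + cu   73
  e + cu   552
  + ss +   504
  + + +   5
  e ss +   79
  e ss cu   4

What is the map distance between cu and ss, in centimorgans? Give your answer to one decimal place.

8.5 centimorgans

The two rarest classes, e ss cu and + + +, are the double crossovers. Comparing them with the parentals, only the ss allele has switched, so ss is the middle locus and the order is e – ss – cu.
Crossovers in the ss–cu interval produce the single-crossover classes e + + and + ss cu (51 + 52 = 103) plus the double crossovers (9).
RF(ss–cu) = (103 + 9) / 1320 = 112/1320 = 0.0848 → 8.5 centimorgans.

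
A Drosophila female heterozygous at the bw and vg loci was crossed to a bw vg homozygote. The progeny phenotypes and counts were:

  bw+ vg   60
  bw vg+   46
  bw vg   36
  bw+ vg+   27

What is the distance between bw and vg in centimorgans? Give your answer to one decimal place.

The two most frequent classes, bw+ vg (60) and bw vg+ (46), are the parental types, so the F1 was bw+ vg / bw vg+.
The recombinant classes are bw+ vg+ and bw vg: 27 + 36 = 63.
Recombination frequency = 63/169 = 0.3728 ≈ 37.3%, i.e. 37.3 centimorgans.

37.3 centimorgans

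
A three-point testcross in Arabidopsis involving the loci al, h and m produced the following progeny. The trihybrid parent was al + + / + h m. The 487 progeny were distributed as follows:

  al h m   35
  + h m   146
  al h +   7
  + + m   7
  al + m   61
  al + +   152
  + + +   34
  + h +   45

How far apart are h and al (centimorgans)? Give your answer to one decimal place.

The two rarest classes, al h + and + + m, are the double crossovers. Comparing them with the parentals, only the h allele has switched, so h is the middle locus and the order is m – h – al.
Crossovers in the h–al interval produce the single-crossover classes + + + and al h m (34 + 35 = 69) plus the double crossovers (14).
RF(h–al) = (69 + 14) / 487 = 83/487 = 0.1704 → 17.0 centimorgans.

17.0 centimorgans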